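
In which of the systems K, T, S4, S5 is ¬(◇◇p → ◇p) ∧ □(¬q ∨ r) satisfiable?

S4-tableau for the formula:
1. ¬(◇◇p → ◇p) ∧ □(¬q ∨ r), u
2. ¬(◇◇p → ◇p), u
3. □(¬q ∨ r), u
4. ◇◇p, u
5. ¬◇p, u
6. ¬q ∨ r, u
7. ¬p, u
8. r, u
9. ◇p, v
10. ¬q ∨ r, v
11. ¬p, v
12. r, v
13. p, w
14. ¬q ∨ r, w
15. ¬p, w
Accessibility: uRu, uRv, uRw, vRv, vRw, wRw
Branch closes: p and ¬p both at w.
Every branch closes (one shown): unsatisfiable in S4, hence also in S5 (every S5-frame is an S4-frame).
T-tableau for the formula:
1. ¬(◇◇p → ◇p) ∧ □(¬q ∨ r), u
2. ¬(◇◇p → ◇p), u
3. □(¬q ∨ r), u
4. ◇◇p, u
5. ¬◇p, u
6. ¬q ∨ r, u
7. ¬p, u
8. r, u
9. ◇p, v
10. ¬q ∨ r, v
11. ¬p, v
12. r, v
13. p, w
Accessibility: uRu, uRv, vRv, vRw, wRw
Complete open branch: satisfiable in T, hence also in K (this T-model is also a K-model).

K, T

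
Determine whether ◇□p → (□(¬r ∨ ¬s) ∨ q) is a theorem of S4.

Invalid (countermodel exists)

Tableau for the negation ¬(◇□p → (□(¬r ∨ ¬s) ∨ q)):
1. ¬(◇□p → (□(¬r ∨ ¬s) ∨ q)), w0
2. ◇□p, w0   [¬→-rule on 1]
3. ¬(□(¬r ∨ ¬s) ∨ q), w0   [¬→-rule on 1]
4. ¬□(¬r ∨ ¬s), w0   [¬∨-rule on 3]
5. ¬q, w0   [¬∨-rule on 3]
6. □p, w1   [◇-rule on 2: fresh world w1, w0Rw1]
7. p, w1   [□-rule on 6 via w1Rw1]
8. ¬(¬r ∨ ¬s), w2   [¬□-rule on 4: fresh world w2, w0Rw2]
9. r, w2   [¬∨-rule on 8]
10. s, w2   [¬∨-rule on 8]
Accessibility: w0Rw0, w0Rw1, w0Rw2, w1Rw1, w2Rw2
The negation has an open branch (countermodel exists).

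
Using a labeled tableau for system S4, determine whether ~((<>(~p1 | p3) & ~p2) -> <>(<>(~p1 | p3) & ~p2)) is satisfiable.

1. ~((<>(~p1 | p3) & ~p2) -> <>(<>(~p1 | p3) & ~p2)), u
2. <>(~p1 | p3) & ~p2, u
3. ~<>(<>(~p1 | p3) & ~p2), u
4. <>(~p1 | p3), u
5. ~p2, u
6. ~(<>(~p1 | p3) & ~p2), u
7. ~<>(~p1 | p3), u
8. ~(~p1 | p3), u
9. p1, u
10. ~p3, u
11. ~p1 | p3, v
12. ~(<>(~p1 | p3) & ~p2), v
13. ~(~p1 | p3), v
14. p1, v
15. ~p3, v
16. p3, v
Accessibility: uRu, uRv, vRv
Branch closes: p3 and ~p3 both at v.
Every branch closes; the branch above is one of them.

No, unsatisfiable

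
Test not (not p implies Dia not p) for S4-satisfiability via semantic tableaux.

1. not (not p implies Dia not p), w0
2. not p, w0   [neg-implies-rule on 1]
3. not Dia not p, w0   [neg-implies-rule on 1]
4. p, w0   [neg-Dia-rule on 3 via w0Rw0]
Accessibility: w0Rw0
Branch closes: p and not p both at w0.
(One branch shown.) All branches close.

Unsatisfiable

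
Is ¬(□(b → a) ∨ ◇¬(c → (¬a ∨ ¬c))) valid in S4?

Tableau for the negation □(b → a) ∨ ◇¬(c → (¬a ∨ ¬c)):
1. □(b → a) ∨ ◇¬(c → (¬a ∨ ¬c)), w0
2. ◇¬(c → (¬a ∨ ¬c)), w0
3. ¬(c → (¬a ∨ ¬c)), w1
4. c, w1
5. ¬(¬a ∨ ¬c), w1
6. a, w1
Accessibility: w0Rw0, w0Rw1, w1Rw1
The negation has an open branch (countermodel exists).

Not valid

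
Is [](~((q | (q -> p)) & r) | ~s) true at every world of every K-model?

Tableau for the negation ~[](~((q | (q -> p)) & r) | ~s):
1. ~[](~((q | (q -> p)) & r) | ~s), u
2. ~(~((q | (q -> p)) & r) | ~s), v
3. (q | (q -> p)) & r, v
4. s, v
5. q | (q -> p), v
6. r, v
7. q -> p, v
8. p, v
Accessibility: uRv
The negation has an open branch (countermodel exists).

Not valid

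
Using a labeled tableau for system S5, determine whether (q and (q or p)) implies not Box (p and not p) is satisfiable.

Yes, satisfiable

1. (q and (q or p)) implies not Box (p and not p), 0
2. not Box (p and not p), 0   [implies-rule on 1 (branches; this branch)]
3. not (p and not p), 1   [neg-Box-rule on 2: fresh world 1, 0R1]
4. p, 1   [neg-and-rule on 3 (branches; this branch)]
Accessibility: 0R0, 0R1, 1R0, 1R1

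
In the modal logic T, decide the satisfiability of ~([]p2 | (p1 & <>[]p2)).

1. ~([]p2 | (p1 & <>[]p2)), w0
2. ~[]p2, w0   [~|-rule on 1]
3. ~(p1 & <>[]p2), w0   [~|-rule on 1]
4. ~<>[]p2, w0   [~&-rule on 3 (branches; this branch)]
5. ~p2, w1   [~[]-rule on 2: fresh world w1, w0Rw1]
6. ~[]p2, w1   [~<>-rule on 4 via w0Rw1]
7. ~p2, w2   [~[]-rule on 6: fresh world w2, w1Rw2]
Accessibility: w0Rw0, w0Rw1, w1Rw1, w1Rw2, w2Rw2

Satisfiable (open branch found)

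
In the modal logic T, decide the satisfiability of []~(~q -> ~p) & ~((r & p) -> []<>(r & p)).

Yes, satisfiable

1. []~(~q -> ~p) & ~((r & p) -> []<>(r & p)), w0
2. []~(~q -> ~p), w0   [&-rule on 1]
3. ~((r & p) -> []<>(r & p)), w0   [&-rule on 1]
4. r & p, w0   [~->-rule on 3]
5. ~[]<>(r & p), w0   [~->-rule on 3]
6. r, w0   [&-rule on 4]
7. p, w0   [&-rule on 4]
8. ~(~q -> ~p), w0   [[]-rule on 2 via w0Rw0]
9. ~q, w0   [~->-rule on 8]
10. ~<>(r & p), w1   [~[]-rule on 5: fresh world w1, w0Rw1]
11. ~(~q -> ~p), w1   [[]-rule on 2 via w0Rw1]
12. ~q, w1   [~->-rule on 11]
13. p, w1   [~->-rule on 11]
14. ~(r & p), w1   [~<>-rule on 10 via w1Rw1]
15. ~r, w1   [~&-rule on 14 (branches; this branch)]
Accessibility: w0Rw0, w0Rw1, w1Rw1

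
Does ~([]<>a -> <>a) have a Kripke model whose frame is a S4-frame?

No, unsatisfiable

1. ~([]<>a -> <>a), 0
2. []<>a, 0   [~->-rule on 1]
3. ~<>a, 0   [~->-rule on 1]
4. <>a, 0   [[]-rule on 2 via 0R0]
5. ~a, 0   [~<>-rule on 3 via 0R0]
6. a, 1   [<>-rule on 4: fresh world 1, 0R1]
7. <>a, 1   [[]-rule on 2 via 0R1]
8. ~a, 1   [~<>-rule on 3 via 0R1]
Accessibility: 0R0, 0R1, 1R1
Branch closes: a and ~a both at 1.
All branches of the tableau close; one closing branch shown above.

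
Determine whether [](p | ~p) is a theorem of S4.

Tableau for the negation ~[](p | ~p):
1. ~[](p | ~p), u
2. ~(p | ~p), v
3. ~p, v
4. p, v
Accessibility: uRu, uRv, vRv
Branch closes: p and ~p both at v.
Every branch of the negation's tableau closes; the branch above is one of them.

Valid in S4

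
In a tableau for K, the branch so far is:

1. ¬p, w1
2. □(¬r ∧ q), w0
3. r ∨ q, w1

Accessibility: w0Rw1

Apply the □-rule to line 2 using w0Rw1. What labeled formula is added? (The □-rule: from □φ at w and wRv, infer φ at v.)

¬r ∧ q, w1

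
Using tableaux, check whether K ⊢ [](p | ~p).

Tableau for the negation ~[](p | ~p):
1. ~[](p | ~p), u
2. ~(p | ~p), v
3. ~p, v
4. p, v
Accessibility: uRv
Branch closes: p and ~p both at v.
All branches of the negation close; one closing branch shown above.

Valid in K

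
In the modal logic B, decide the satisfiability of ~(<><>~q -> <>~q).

1. ~(<><>~q -> <>~q), w0
2. <><>~q, w0
3. ~<>~q, w0
4. q, w0
5. <>~q, w1
6. q, w1
7. ~q, w2
Accessibility: w0Rw0, w0Rw1, w1Rw0, w1Rw1, w1Rw2, w2Rw1, w2Rw2

Satisfiable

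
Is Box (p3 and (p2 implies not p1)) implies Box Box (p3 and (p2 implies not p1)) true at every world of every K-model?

Invalid (countermodel exists)

Tableau for the negation not (Box (p3 and (p2 implies not p1)) implies Box Box (p3 and (p2 implies not p1))):
1. not (Box (p3 and (p2 implies not p1)) implies Box Box (p3 and (p2 implies not p1))), w0
2. Box (p3 and (p2 implies not p1)), w0
3. not Box Box (p3 and (p2 implies not p1)), w0
4. not Box (p3 and (p2 implies not p1)), w1
5. p3 and (p2 implies not p1), w1
6. p3, w1
7. p2 implies not p1, w1
8. not p1, w1
9. not (p3 and (p2 implies not p1)), w2
10. not (p2 implies not p1), w2
11. p2, w2
12. p1, w2
Accessibility: w0Rw1, w1Rw2
The negation has an open branch (countermodel exists).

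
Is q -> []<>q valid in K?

No, not valid

Tableau for the negation ~(q -> []<>q):
1. ~(q -> []<>q), 0
2. q, 0   [~->-rule on 1]
3. ~[]<>q, 0   [~->-rule on 1]
4. ~<>q, 1   [~[]-rule on 3: fresh world 1, 0R1]
Accessibility: 0R1
The negation has an open branch (countermodel exists).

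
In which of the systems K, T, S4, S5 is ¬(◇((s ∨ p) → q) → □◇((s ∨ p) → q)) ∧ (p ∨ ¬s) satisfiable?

S4-tableau for the formula:
1. ¬(◇((s ∨ p) → q) → □◇((s ∨ p) → q)) ∧ (p ∨ ¬s), 0
2. ¬(◇((s ∨ p) → q) → □◇((s ∨ p) → q)), 0
3. p ∨ ¬s, 0
4. ◇((s ∨ p) → q), 0
5. ¬□◇((s ∨ p) → q), 0
6. ¬s, 0
7. (s ∨ p) → q, 1
8. q, 1
9. ¬◇((s ∨ p) → q), 2
10. ¬((s ∨ p) → q), 2
11. s ∨ p, 2
12. ¬q, 2
13. p, 2
Accessibility: 0R0, 0R1, 0R2, 1R1, 2R2
Complete open branch: satisfiable in S4, hence also in K, T (this S4-model is also a K-model and a T-model).
S5-tableau for the formula:
1. ¬(◇((s ∨ p) → q) → □◇((s ∨ p) → q)) ∧ (p ∨ ¬s), 0
2. ¬(◇((s ∨ p) → q) → □◇((s ∨ p) → q)), 0
3. p ∨ ¬s, 0
4. ◇((s ∨ p) → q), 0
5. ¬□◇((s ∨ p) → q), 0
6. ¬s, 0
7. (s ∨ p) → q, 1
8. ¬(s ∨ p), 1
9. ¬s, 1
10. ¬p, 1
11. ¬◇((s ∨ p) → q), 2
12. ¬((s ∨ p) → q), 0
13. s ∨ p, 0
14. ¬q, 0
15. ¬((s ∨ p) → q), 1
16. s ∨ p, 1
17. ¬q, 1
18. ¬((s ∨ p) → q), 2
19. s ∨ p, 2
20. ¬q, 2
21. p, 0
22. p, 1
Accessibility: 0R0, 0R1, 0R2, 1R0, 1R1, 1R2, 2R0, 2R1, 2R2
Branch closes: p and ¬p both at 1.
Every branch closes (one shown): unsatisfiable in S5.

K, T, S4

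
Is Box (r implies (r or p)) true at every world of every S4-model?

Tableau for the negation not Box (r implies (r or p)):
1. not Box (r implies (r or p)), u
2. not (r implies (r or p)), v   [neg-Box-rule on 1: fresh world v, uRv]
3. r, v   [neg-implies-rule on 2]
4. not (r or p), v   [neg-implies-rule on 2]
5. not r, v   [neg-or-rule on 4]
6. not p, v   [neg-or-rule on 4]
Accessibility: uRu, uRv, vRv
Branch closes: r and not r both at v.
All branches of the negation close; one closing branch shown above.

Yes, valid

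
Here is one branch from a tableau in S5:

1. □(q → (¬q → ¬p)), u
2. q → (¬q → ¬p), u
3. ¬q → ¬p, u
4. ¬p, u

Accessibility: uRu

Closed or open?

Not closed

No atom appears with both signs at the same world.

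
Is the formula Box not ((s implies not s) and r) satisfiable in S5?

1. Box not ((s implies not s) and r), u
2. not ((s implies not s) and r), u
3. not r, u
Accessibility: uRu

Satisfiable (open branch found)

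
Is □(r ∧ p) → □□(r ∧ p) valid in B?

Not valid

Tableau for the negation ¬(□(r ∧ p) → □□(r ∧ p)):
1. ¬(□(r ∧ p) → □□(r ∧ p)), u
2. □(r ∧ p), u   [¬→-rule on 1]
3. ¬□□(r ∧ p), u   [¬→-rule on 1]
4. r ∧ p, u   [□-rule on 2 via uRu]
5. r, u   [∧-rule on 4]
6. p, u   [∧-rule on 4]
7. ¬□(r ∧ p), v   [¬□-rule on 3: fresh world v, uRv]
8. r ∧ p, v   [□-rule on 2 via uRv]
9. r, v   [∧-rule on 8]
10. p, v   [∧-rule on 8]
11. ¬(r ∧ p), w   [¬□-rule on 7: fresh world w, vRw]
12. ¬p, w   [¬∧-rule on 11 (branches; this branch)]
Accessibility: uRu, uRv, vRu, vRv, vRw, wRv, wRw
The negation has an open branch (countermodel exists).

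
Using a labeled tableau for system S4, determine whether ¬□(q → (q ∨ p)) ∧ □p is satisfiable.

1. ¬□(q → (q ∨ p)) ∧ □p, w0
2. ¬□(q → (q ∨ p)), w0
3. □p, w0
4. p, w0
5. ¬(q → (q ∨ p)), w1
6. q, w1
7. ¬(q ∨ p), w1
8. ¬q, w1
9. ¬p, w1
Accessibility: w0Rw0, w0Rw1, w1Rw1
Branch closes: q and ¬q both at w1.
Every branch closes; the branch above is one of them.

Unsatisfiable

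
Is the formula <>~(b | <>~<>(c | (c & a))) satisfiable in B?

1. <>~(b | <>~<>(c | (c & a))), 0
2. ~(b | <>~<>(c | (c & a))), 1
3. ~b, 1
4. ~<>~<>(c | (c & a)), 1
5. <>(c | (c & a)), 0
6. <>(c | (c & a)), 1
7. c | (c & a), 2
8. c & a, 2
9. c, 2
10. a, 2
11. c | (c & a), 3
12. <>(c | (c & a)), 3
13. c & a, 3
14. c, 3
15. a, 3
16. c | (c & a), 4
17. c & a, 4
18. c, 4
19. a, 4
Accessibility: 0R0, 0R1, 0R2, 1R0, 1R1, 1R3, 2R0, 2R2, 3R1, 3R3, 3R4, 4R3, 4R4

Satisfiable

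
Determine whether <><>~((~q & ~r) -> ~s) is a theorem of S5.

Tableau for the negation ~<><>~((~q & ~r) -> ~s):
1. ~<><>~((~q & ~r) -> ~s), w0
2. ~<>~((~q & ~r) -> ~s), w0
3. (~q & ~r) -> ~s, w0
4. ~s, w0
Accessibility: w0Rw0
The negation has an open branch (countermodel exists).

No, not valid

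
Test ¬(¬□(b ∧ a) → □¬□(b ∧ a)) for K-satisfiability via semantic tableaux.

Satisfiable (open branch found)

1. ¬(¬□(b ∧ a) → □¬□(b ∧ a)), 0
2. ¬□(b ∧ a), 0   [¬→-rule on 1]
3. ¬□¬□(b ∧ a), 0   [¬→-rule on 1]
4. ¬(b ∧ a), 1   [¬□-rule on 2: fresh world 1, 0R1]
5. ¬a, 1   [¬∧-rule on 4 (branches; this branch)]
6. □(b ∧ a), 2   [¬□-rule on 3: fresh world 2, 0R2]
Accessibility: 0R1, 0R2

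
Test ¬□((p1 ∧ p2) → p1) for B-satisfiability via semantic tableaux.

1. ¬□((p1 ∧ p2) → p1), 0
2. ¬((p1 ∧ p2) → p1), 1
3. p1 ∧ p2, 1
4. ¬p1, 1
5. p1, 1
6. p2, 1
Accessibility: 0R0, 0R1, 1R0, 1R1
Branch closes: p1 and ¬p1 both at 1.
All branches of the tableau close; one closing branch shown above.

Unsatisfiable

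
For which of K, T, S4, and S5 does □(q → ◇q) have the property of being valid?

T, S4, S5

K-tableau for the negation ¬□(q → ◇q):
1. ¬□(q → ◇q), 0
2. ¬(q → ◇q), 1   [¬□-rule on 1: fresh world 1, 0R1]
3. q, 1   [¬→-rule on 2]
4. ¬◇q, 1   [¬→-rule on 2]
Accessibility: 0R1
Complete open branch: countermodel on a K-frame, so not valid in K.
T-tableau for the negation ¬□(q → ◇q):
1. ¬□(q → ◇q), 0
2. ¬(q → ◇q), 1   [¬□-rule on 1: fresh world 1, 0R1]
3. q, 1   [¬→-rule on 2]
4. ¬◇q, 1   [¬→-rule on 2]
5. ¬q, 1   [¬◇-rule on 4 via 1R1]
Accessibility: 0R0, 0R1, 1R1
Branch closes: q and ¬q both at 1.
Every branch closes (one shown): valid in T, hence also in S4, S5 (every theorem of T is a theorem of S4 and S5).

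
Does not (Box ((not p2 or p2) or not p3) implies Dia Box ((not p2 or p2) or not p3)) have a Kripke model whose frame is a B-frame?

No, unsatisfiable

1. not (Box ((not p2 or p2) or not p3) implies Dia Box ((not p2 or p2) or not p3)), 0
2. Box ((not p2 or p2) or not p3), 0   [neg-implies-rule on 1]
3. not Dia Box ((not p2 or p2) or not p3), 0   [neg-implies-rule on 1]
4. (not p2 or p2) or not p3, 0   [Box-rule on 2 via 0R0]
5. not Box ((not p2 or p2) or not p3), 0   [neg-Dia-rule on 3 via 0R0]
6. not p2 or p2, 0   [or-rule on 4 (branches; this branch)]
7. p2, 0   [or-rule on 6 (branches; this branch)]
8. not ((not p2 or p2) or not p3), 1   [neg-Box-rule on 5: fresh world 1, 0R1]
9. not (not p2 or p2), 1   [neg-or-rule on 8]
10. p3, 1   [neg-or-rule on 8]
11. p2, 1   [neg-or-rule on 9]
12. not p2, 1   [neg-or-rule on 9]
Accessibility: 0R0, 0R1, 1R0, 1R1
Branch closes: p2 and not p2 both at 1.
Every branch closes; the branch above is one of them.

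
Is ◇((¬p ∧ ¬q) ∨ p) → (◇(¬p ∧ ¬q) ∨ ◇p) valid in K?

Tableau for the negation ¬(◇((¬p ∧ ¬q) ∨ p) → (◇(¬p ∧ ¬q) ∨ ◇p)):
1. ¬(◇((¬p ∧ ¬q) ∨ p) → (◇(¬p ∧ ¬q) ∨ ◇p)), w0
2. ◇((¬p ∧ ¬q) ∨ p), w0   [¬→-rule on 1]
3. ¬(◇(¬p ∧ ¬q) ∨ ◇p), w0   [¬→-rule on 1]
4. ¬◇(¬p ∧ ¬q), w0   [¬∨-rule on 3]
5. ¬◇p, w0   [¬∨-rule on 3]
6. (¬p ∧ ¬q) ∨ p, w1   [◇-rule on 2: fresh world w1, w0Rw1]
7. ¬(¬p ∧ ¬q), w1   [¬◇-rule on 4 via w0Rw1]
8. ¬p, w1   [¬◇-rule on 5 via w0Rw1]
9. ¬p ∧ ¬q, w1   [∨-rule on 6 (branches; this branch)]
10. ¬q, w1   [∧-rule on 9]
11. q, w1   [¬∧-rule on 7 (branches; this branch)]
Accessibility: w0Rw1
Branch closes: q and ¬q both at w1.
All branches of the negation close; one closing branch shown above.

Valid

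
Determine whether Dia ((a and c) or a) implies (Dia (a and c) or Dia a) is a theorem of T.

Valid

Tableau for the negation not (Dia ((a and c) or a) implies (Dia (a and c) or Dia a)):
1. not (Dia ((a and c) or a) implies (Dia (a and c) or Dia a)), u
2. Dia ((a and c) or a), u
3. not (Dia (a and c) or Dia a), u
4. not Dia (a and c), u
5. not Dia a, u
6. not (a and c), u
7. not a, u
8. not c, u
9. (a and c) or a, v
10. not (a and c), v
11. not a, v
12. a and c, v
13. a, v
14. c, v
Accessibility: uRu, uRv, vRv
Branch closes: a and not a both at v.
All branches of the negation close; one closing branch shown above.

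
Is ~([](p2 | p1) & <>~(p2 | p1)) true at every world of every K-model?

Tableau for the negation [](p2 | p1) & <>~(p2 | p1):
1. [](p2 | p1) & <>~(p2 | p1), 0
2. [](p2 | p1), 0   [&-rule on 1]
3. <>~(p2 | p1), 0   [&-rule on 1]
4. ~(p2 | p1), 1   [<>-rule on 3: fresh world 1, 0R1]
5. ~p2, 1   [~|-rule on 4]
6. ~p1, 1   [~|-rule on 4]
7. p2 | p1, 1   [[]-rule on 2 via 0R1]
8. p1, 1   [|-rule on 7 (branches; this branch)]
Accessibility: 0R1
Branch closes: p1 and ~p1 both at 1.
All branches of the negation close; one closing branch shown above.

Valid in K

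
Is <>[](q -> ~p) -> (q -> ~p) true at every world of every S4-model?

Invalid (countermodel exists)

Tableau for the negation ~(<>[](q -> ~p) -> (q -> ~p)):
1. ~(<>[](q -> ~p) -> (q -> ~p)), w0
2. <>[](q -> ~p), w0
3. ~(q -> ~p), w0
4. q, w0
5. p, w0
6. [](q -> ~p), w1
7. q -> ~p, w1
8. ~p, w1
Accessibility: w0Rw0, w0Rw1, w1Rw1
The negation has an open branch (countermodel exists).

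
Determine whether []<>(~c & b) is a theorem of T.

No, not valid

Tableau for the negation ~[]<>(~c & b):
1. ~[]<>(~c & b), w0
2. ~<>(~c & b), w1
3. ~(~c & b), w1
4. ~b, w1
Accessibility: w0Rw0, w0Rw1, w1Rw1
The negation has an open branch (countermodel exists).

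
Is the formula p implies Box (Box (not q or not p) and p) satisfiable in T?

Satisfiable (open branch found)

1. p implies Box (Box (not q or not p) and p), w0
2. Box (Box (not q or not p) and p), w0
3. Box (not q or not p) and p, w0
4. Box (not q or not p), w0
5. p, w0
6. not q or not p, w0
7. not q, w0
Accessibility: w0Rw0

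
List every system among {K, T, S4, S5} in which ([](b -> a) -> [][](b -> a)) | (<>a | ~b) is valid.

T-tableau for the negation ~(([](b -> a) -> [][](b -> a)) | (<>a | ~b)):
1. ~(([](b -> a) -> [][](b -> a)) | (<>a | ~b)), u
2. ~([](b -> a) -> [][](b -> a)), u
3. ~(<>a | ~b), u
4. [](b -> a), u
5. ~[][](b -> a), u
6. ~<>a, u
7. b, u
8. b -> a, u
9. ~a, u
10. a, u
Accessibility: uRu
Branch closes: a and ~a both at u.
Every branch closes (one shown): valid in T, hence also in S4, S5 (every theorem of T is a theorem of S4 and S5).
K-tableau for the negation ~(([](b -> a) -> [][](b -> a)) | (<>a | ~b)):
1. ~(([](b -> a) -> [][](b -> a)) | (<>a | ~b)), u
2. ~([](b -> a) -> [][](b -> a)), u
3. ~(<>a | ~b), u
4. [](b -> a), u
5. ~[][](b -> a), u
6. ~<>a, u
7. b, u
8. ~[](b -> a), v
9. b -> a, v
10. ~a, v
11. ~b, v
12. ~(b -> a), w
13. b, w
14. ~a, w
Accessibility: uRv, vRw
Complete open branch: countermodel on a K-frame, so not valid in K.

T, S4, S5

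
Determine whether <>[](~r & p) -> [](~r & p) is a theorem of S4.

Invalid (countermodel exists)

Tableau for the negation ~(<>[](~r & p) -> [](~r & p)):
1. ~(<>[](~r & p) -> [](~r & p)), 0
2. <>[](~r & p), 0
3. ~[](~r & p), 0
4. [](~r & p), 1
5. ~r & p, 1
6. ~r, 1
7. p, 1
8. ~(~r & p), 2
9. ~p, 2
Accessibility: 0R0, 0R1, 0R2, 1R1, 2R2
The negation has an open branch (countermodel exists).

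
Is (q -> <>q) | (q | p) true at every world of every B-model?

Tableau for the negation ~((q -> <>q) | (q | p)):
1. ~((q -> <>q) | (q | p)), w0
2. ~(q -> <>q), w0
3. ~(q | p), w0
4. q, w0
5. ~<>q, w0
6. ~q, w0
7. ~p, w0
Accessibility: w0Rw0
Branch closes: q and ~q both at w0.
All branches of the negation close; one closing branch shown above.

Valid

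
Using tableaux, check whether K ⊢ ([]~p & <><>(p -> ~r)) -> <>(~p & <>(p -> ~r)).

Tableau for the negation ~(([]~p & <><>(p -> ~r)) -> <>(~p & <>(p -> ~r))):
1. ~(([]~p & <><>(p -> ~r)) -> <>(~p & <>(p -> ~r))), u
2. []~p & <><>(p -> ~r), u
3. ~<>(~p & <>(p -> ~r)), u
4. []~p, u
5. <><>(p -> ~r), u
6. <>(p -> ~r), v
7. ~(~p & <>(p -> ~r)), v
8. ~p, v
9. ~<>(p -> ~r), v
10. p -> ~r, w
11. ~(p -> ~r), w
12. p, w
13. r, w
14. ~r, w
Accessibility: uRv, vRw
Branch closes: r and ~r both at w.
All branches of the negation close; one closing branch shown above.

Yes, valid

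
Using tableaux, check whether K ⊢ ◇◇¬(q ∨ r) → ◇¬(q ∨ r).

No, not valid

Tableau for the negation ¬(◇◇¬(q ∨ r) → ◇¬(q ∨ r)):
1. ¬(◇◇¬(q ∨ r) → ◇¬(q ∨ r)), w0
2. ◇◇¬(q ∨ r), w0
3. ¬◇¬(q ∨ r), w0
4. ◇¬(q ∨ r), w1
5. q ∨ r, w1
6. r, w1
7. ¬(q ∨ r), w2
8. ¬q, w2
9. ¬r, w2
Accessibility: w0Rw1, w1Rw2
The negation has an open branch (countermodel exists).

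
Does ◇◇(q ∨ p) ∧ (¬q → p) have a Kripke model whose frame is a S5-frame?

1. ◇◇(q ∨ p) ∧ (¬q → p), w0
2. ◇◇(q ∨ p), w0   [∧-rule on 1]
3. ¬q → p, w0   [∧-rule on 1]
4. p, w0   [→-rule on 3 (branches; this branch)]
5. ◇(q ∨ p), w1   [◇-rule on 2: fresh world w1, w0Rw1]
6. q ∨ p, w2   [◇-rule on 5: fresh world w2, w1Rw2]
7. p, w2   [∨-rule on 6 (branches; this branch)]
Accessibility: w0Rw0, w0Rw1, w0Rw2, w1Rw0, w1Rw1, w1Rw2, w2Rw0, w2Rw1, w2Rw2

Satisfiable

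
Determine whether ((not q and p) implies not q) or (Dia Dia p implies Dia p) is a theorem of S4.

Yes, valid

Tableau for the negation not (((not q and p) implies not q) or (Dia Dia p implies Dia p)):
1. not (((not q and p) implies not q) or (Dia Dia p implies Dia p)), u
2. not ((not q and p) implies not q), u
3. not (Dia Dia p implies Dia p), u
4. not q and p, u
5. q, u
6. Dia Dia p, u
7. not Dia p, u
8. not q, u
9. p, u
Accessibility: uRu
Branch closes: q and not q both at u.
All branches of the negation close; one closing branch shown above.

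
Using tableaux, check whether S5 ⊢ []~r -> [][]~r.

Tableau for the negation ~([]~r -> [][]~r):
1. ~([]~r -> [][]~r), u
2. []~r, u   [~->-rule on 1]
3. ~[][]~r, u   [~->-rule on 1]
4. ~r, u   [[]-rule on 2 via uRu]
5. ~[]~r, v   [~[]-rule on 3: fresh world v, uRv]
6. ~r, v   [[]-rule on 2 via uRv]
7. r, w   [~[]-rule on 5: fresh world w, vRw]
8. ~r, w   [[]-rule on 2 via uRw]
Accessibility: uRu, uRv, uRw, vRu, vRv, vRw, wRu, wRv, wRw
Branch closes: r and ~r both at w.
Every branch of the negation's tableau closes; the branch above is one of them.

Valid in S5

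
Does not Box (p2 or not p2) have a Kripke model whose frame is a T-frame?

No, unsatisfiable

1. not Box (p2 or not p2), w0
2. not (p2 or not p2), w1   [neg-Box-rule on 1: fresh world w1, w0Rw1]
3. not p2, w1   [neg-or-rule on 2]
4. p2, w1   [neg-or-rule on 2]
Accessibility: w0Rw0, w0Rw1, w1Rw1
Branch closes: p2 and not p2 both at w1.
Every branch closes; the branch above is one of them.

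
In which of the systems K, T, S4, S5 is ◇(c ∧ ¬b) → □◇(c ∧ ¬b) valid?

S5-tableau for the negation ¬(◇(c ∧ ¬b) → □◇(c ∧ ¬b)):
1. ¬(◇(c ∧ ¬b) → □◇(c ∧ ¬b)), u
2. ◇(c ∧ ¬b), u   [¬→-rule on 1]
3. ¬□◇(c ∧ ¬b), u   [¬→-rule on 1]
4. c ∧ ¬b, v   [◇-rule on 2: fresh world v, uRv]
5. c, v   [∧-rule on 4]
6. ¬b, v   [∧-rule on 4]
7. ¬◇(c ∧ ¬b), w   [¬□-rule on 3: fresh world w, uRw]
8. ¬(c ∧ ¬b), u   [¬◇-rule on 7 via wRu]
9. ¬(c ∧ ¬b), v   [¬◇-rule on 7 via wRv]
10. ¬(c ∧ ¬b), w   [¬◇-rule on 7 via wRw]
11. b, u   [¬∧-rule on 8 (branches; this branch)]
12. b, v   [¬∧-rule on 9 (branches; this branch)]
Accessibility: uRu, uRv, uRw, vRu, vRv, vRw, wRu, wRv, wRw
Branch closes: b and ¬b both at v.
Every branch closes (one shown): valid in S5.
S4-tableau for the negation ¬(◇(c ∧ ¬b) → □◇(c ∧ ¬b)):
1. ¬(◇(c ∧ ¬b) → □◇(c ∧ ¬b)), u
2. ◇(c ∧ ¬b), u   [¬→-rule on 1]
3. ¬□◇(c ∧ ¬b), u   [¬→-rule on 1]
4. c ∧ ¬b, v   [◇-rule on 2: fresh world v, uRv]
5. c, v   [∧-rule on 4]
6. ¬b, v   [∧-rule on 4]
7. ¬◇(c ∧ ¬b), w   [¬□-rule on 3: fresh world w, uRw]
8. ¬(c ∧ ¬b), w   [¬◇-rule on 7 via wRw]
9. b, w   [¬∧-rule on 8 (branches; this branch)]
Accessibility: uRu, uRv, uRw, vRv, wRw
Complete open branch: countermodel on an S4-frame, so not valid in S4, nor in K, T (the same frame is also a K-frame and a T-frame).

S5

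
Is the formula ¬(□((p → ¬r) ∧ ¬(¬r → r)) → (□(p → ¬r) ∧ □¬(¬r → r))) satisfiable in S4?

Unsatisfiable (every branch closes)

1. ¬(□((p → ¬r) ∧ ¬(¬r → r)) → (□(p → ¬r) ∧ □¬(¬r → r))), u
2. □((p → ¬r) ∧ ¬(¬r → r)), u
3. ¬(□(p → ¬r) ∧ □¬(¬r → r)), u
4. (p → ¬r) ∧ ¬(¬r → r), u
5. p → ¬r, u
6. ¬(¬r → r), u
7. ¬r, u
8. ¬□¬(¬r → r), u
9. ¬r → r, v
10. (p → ¬r) ∧ ¬(¬r → r), v
11. p → ¬r, v
12. ¬(¬r → r), v
13. ¬r, v
14. r, v
Accessibility: uRu, uRv, vRv
Branch closes: r and ¬r both at v.
Every branch closes; the branch above is one of them.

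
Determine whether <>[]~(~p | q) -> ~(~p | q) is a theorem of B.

Tableau for the negation ~(<>[]~(~p | q) -> ~(~p | q)):
1. ~(<>[]~(~p | q) -> ~(~p | q)), 0
2. <>[]~(~p | q), 0
3. ~p | q, 0
4. q, 0
5. []~(~p | q), 1
6. ~(~p | q), 0
7. p, 0
8. ~q, 0
Accessibility: 0R0, 0R1, 1R0, 1R1
Branch closes: q and ~q both at 0.
All branches of the negation close; one closing branch shown above.

Valid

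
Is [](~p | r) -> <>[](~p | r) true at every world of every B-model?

Valid in B

Tableau for the negation ~([](~p | r) -> <>[](~p | r)):
1. ~([](~p | r) -> <>[](~p | r)), u
2. [](~p | r), u
3. ~<>[](~p | r), u
4. ~p | r, u
5. ~[](~p | r), u
6. r, u
7. ~(~p | r), v
8. p, v
9. ~r, v
10. ~p | r, v
11. ~[](~p | r), v
12. r, v
Accessibility: uRu, uRv, vRu, vRv
Branch closes: r and ~r both at v.
Every branch of the negation's tableau closes; the branch above is one of them.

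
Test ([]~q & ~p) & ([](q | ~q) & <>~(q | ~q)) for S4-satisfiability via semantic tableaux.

Unsatisfiable (every branch closes)

1. ([]~q & ~p) & ([](q | ~q) & <>~(q | ~q)), w0
2. []~q & ~p, w0   [&-rule on 1]
3. [](q | ~q) & <>~(q | ~q), w0   [&-rule on 1]
4. []~q, w0   [&-rule on 2]
5. ~p, w0   [&-rule on 2]
6. [](q | ~q), w0   [&-rule on 3]
7. <>~(q | ~q), w0   [&-rule on 3]
8. ~q, w0   [[]-rule on 4 via w0Rw0]
9. q | ~q, w0   [[]-rule on 6 via w0Rw0]
10. ~(q | ~q), w1   [<>-rule on 7: fresh world w1, w0Rw1]
11. ~q, w1   [~|-rule on 10]
12. q, w1   [~|-rule on 10]
Accessibility: w0Rw0, w0Rw1, w1Rw1
Branch closes: q and ~q both at w1.
(One branch shown.) All branches close.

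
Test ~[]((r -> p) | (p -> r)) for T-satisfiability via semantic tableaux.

1. ~[]((r -> p) | (p -> r)), 0
2. ~((r -> p) | (p -> r)), 1
3. ~(r -> p), 1
4. ~(p -> r), 1
5. r, 1
6. ~p, 1
7. p, 1
8. ~r, 1
Accessibility: 0R0, 0R1, 1R1
Branch closes: p and ~p both at 1.
(One branch shown.) All branches close.

Unsatisfiable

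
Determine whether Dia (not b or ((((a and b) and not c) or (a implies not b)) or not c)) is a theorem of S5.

Invalid (countermodel exists)

Tableau for the negation not Dia (not b or ((((a and b) and not c) or (a implies not b)) or not c)):
1. not Dia (not b or ((((a and b) and not c) or (a implies not b)) or not c)), 0
2. not (not b or ((((a and b) and not c) or (a implies not b)) or not c)), 0
3. b, 0
4. not ((((a and b) and not c) or (a implies not b)) or not c), 0
5. not (((a and b) and not c) or (a implies not b)), 0
6. c, 0
7. not ((a and b) and not c), 0
8. not (a implies not b), 0
9. a, 0
Accessibility: 0R0
The negation has an open branch (countermodel exists).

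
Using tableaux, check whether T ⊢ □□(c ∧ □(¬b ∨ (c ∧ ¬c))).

Not valid

Tableau for the negation ¬□□(c ∧ □(¬b ∨ (c ∧ ¬c))):
1. ¬□□(c ∧ □(¬b ∨ (c ∧ ¬c))), w0
2. ¬□(c ∧ □(¬b ∨ (c ∧ ¬c))), w1
3. ¬(c ∧ □(¬b ∨ (c ∧ ¬c))), w2
4. ¬□(¬b ∨ (c ∧ ¬c)), w2
5. ¬(¬b ∨ (c ∧ ¬c)), w3
6. b, w3
7. ¬(c ∧ ¬c), w3
8. c, w3
Accessibility: w0Rw0, w0Rw1, w1Rw1, w1Rw2, w2Rw2, w2Rw3, w3Rw3
The negation has an open branch (countermodel exists).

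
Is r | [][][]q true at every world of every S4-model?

Tableau for the negation ~(r | [][][]q):
1. ~(r | [][][]q), u
2. ~r, u
3. ~[][][]q, u
4. ~[][]q, v
5. ~[]q, w
6. ~q, x
Accessibility: uRu, uRv, uRw, uRx, vRv, vRw, vRx, wRw, wRx, xRx
The negation has an open branch (countermodel exists).

Not valid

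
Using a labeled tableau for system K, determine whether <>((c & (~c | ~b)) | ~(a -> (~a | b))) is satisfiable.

1. <>((c & (~c | ~b)) | ~(a -> (~a | b))), w0
2. (c & (~c | ~b)) | ~(a -> (~a | b)), w1   [<>-rule on 1: fresh world w1, w0Rw1]
3. ~(a -> (~a | b)), w1   [|-rule on 2 (branches; this branch)]
4. a, w1   [~->-rule on 3]
5. ~(~a | b), w1   [~->-rule on 3]
6. ~b, w1   [~|-rule on 5]
Accessibility: w0Rw1

Yes, satisfiable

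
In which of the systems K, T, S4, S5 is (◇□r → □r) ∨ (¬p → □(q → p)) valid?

S4-tableau for the negation ¬((◇□r → □r) ∨ (¬p → □(q → p))):
1. ¬((◇□r → □r) ∨ (¬p → □(q → p))), 0
2. ¬(◇□r → □r), 0
3. ¬(¬p → □(q → p)), 0
4. ◇□r, 0
5. ¬□r, 0
6. ¬p, 0
7. ¬□(q → p), 0
8. □r, 1
9. r, 1
10. ¬r, 2
11. ¬(q → p), 3
12. q, 3
13. ¬p, 3
Accessibility: 0R0, 0R1, 0R2, 0R3, 1R1, 2R2, 3R3
Complete open branch: countermodel on an S4-frame, so not valid in S4, nor in K, T (the same frame is also a K-frame and a T-frame).
S5-tableau for the negation ¬((◇□r → □r) ∨ (¬p → □(q → p))):
1. ¬((◇□r → □r) ∨ (¬p → □(q → p))), 0
2. ¬(◇□r → □r), 0
3. ¬(¬p → □(q → p)), 0
4. ◇□r, 0
5. ¬□r, 0
6. ¬p, 0
7. ¬□(q → p), 0
8. □r, 1
9. r, 0
10. r, 1
11. ¬r, 2
12. r, 2
Accessibility: 0R0, 0R1, 0R2, 1R0, 1R1, 1R2, 2R0, 2R1, 2R2
Branch closes: r and ¬r both at 2.
Every branch closes (one shown): valid in S5.

S5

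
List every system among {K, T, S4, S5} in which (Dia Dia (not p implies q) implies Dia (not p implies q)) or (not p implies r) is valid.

T-tableau for the negation not ((Dia Dia (not p implies q) implies Dia (not p implies q)) or (not p implies r)):
1. not ((Dia Dia (not p implies q) implies Dia (not p implies q)) or (not p implies r)), 0
2. not (Dia Dia (not p implies q) implies Dia (not p implies q)), 0   [neg-or-rule on 1]
3. not (not p implies r), 0   [neg-or-rule on 1]
4. Dia Dia (not p implies q), 0   [neg-implies-rule on 2]
5. not Dia (not p implies q), 0   [neg-implies-rule on 2]
6. not p, 0   [neg-implies-rule on 3]
7. not r, 0   [neg-implies-rule on 3]
8. not (not p implies q), 0   [neg-Dia-rule on 5 via 0R0]
9. not q, 0   [neg-implies-rule on 8]
10. Dia (not p implies q), 1   [Dia-rule on 4: fresh world 1, 0R1]
11. not (not p implies q), 1   [neg-Dia-rule on 5 via 0R1]
12. not p, 1   [neg-implies-rule on 11]
13. not q, 1   [neg-implies-rule on 11]
14. not p implies q, 2   [Dia-rule on 10: fresh world 2, 1R2]
15. q, 2   [implies-rule on 14 (branches; this branch)]
Accessibility: 0R0, 0R1, 1R1, 1R2, 2R2
Complete open branch: countermodel on a T-frame, so not valid in T, nor in K (the same frame is also a K-frame).
S4-tableau for the negation not ((Dia Dia (not p implies q) implies Dia (not p implies q)) or (not p implies r)):
1. not ((Dia Dia (not p implies q) implies Dia (not p implies q)) or (not p implies r)), 0
2. not (Dia Dia (not p implies q) implies Dia (not p implies q)), 0   [neg-or-rule on 1]
3. not (not p implies r), 0   [neg-or-rule on 1]
4. Dia Dia (not p implies q), 0   [neg-implies-rule on 2]
5. not Dia (not p implies q), 0   [neg-implies-rule on 2]
6. not p, 0   [neg-implies-rule on 3]
7. not r, 0   [neg-implies-rule on 3]
8. not (not p implies q), 0   [neg-Dia-rule on 5 via 0R0]
9. not q, 0   [neg-implies-rule on 8]
10. Dia (not p implies q), 1   [Dia-rule on 4: fresh world 1, 0R1]
11. not (not p implies q), 1   [neg-Dia-rule on 5 via 0R1]
12. not p, 1   [neg-implies-rule on 11]
13. not q, 1   [neg-implies-rule on 11]
14. not p implies q, 2   [Dia-rule on 10: fresh world 2, 1R2]
15. not (not p implies q), 2   [neg-Dia-rule on 5 via 0R2]
16. not p, 2   [neg-implies-rule on 15]
17. not q, 2   [neg-implies-rule on 15]
18. q, 2   [implies-rule on 14 (branches; this branch)]
Accessibility: 0R0, 0R1, 0R2, 1R1, 1R2, 2R2
Branch closes: q and not q both at 2.
Every branch closes (one shown): valid in S4, hence also in S5 (every theorem of S4 is a theorem of S5).

S4, S5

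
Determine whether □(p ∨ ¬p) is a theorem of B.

Tableau for the negation ¬□(p ∨ ¬p):
1. ¬□(p ∨ ¬p), w0
2. ¬(p ∨ ¬p), w1
3. ¬p, w1
4. p, w1
Accessibility: w0Rw0, w0Rw1, w1Rw0, w1Rw1
Branch closes: p and ¬p both at w1.
Every branch of the negation's tableau closes; the branch above is one of them.

Valid in B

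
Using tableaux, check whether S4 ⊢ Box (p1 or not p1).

Tableau for the negation not Box (p1 or not p1):
1. not Box (p1 or not p1), 0
2. not (p1 or not p1), 1
3. not p1, 1
4. p1, 1
Accessibility: 0R0, 0R1, 1R1
Branch closes: p1 and not p1 both at 1.
Every branch of the negation's tableau closes; the branch above is one of them.

Yes, valid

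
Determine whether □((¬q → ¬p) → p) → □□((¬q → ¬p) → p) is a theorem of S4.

Valid

Tableau for the negation ¬(□((¬q → ¬p) → p) → □□((¬q → ¬p) → p)):
1. ¬(□((¬q → ¬p) → p) → □□((¬q → ¬p) → p)), w0
2. □((¬q → ¬p) → p), w0
3. ¬□□((¬q → ¬p) → p), w0
4. (¬q → ¬p) → p, w0
5. ¬(¬q → ¬p), w0
6. ¬q, w0
7. p, w0
8. ¬□((¬q → ¬p) → p), w1
9. (¬q → ¬p) → p, w1
10. ¬(¬q → ¬p), w1
11. ¬q, w1
12. p, w1
13. ¬((¬q → ¬p) → p), w2
14. ¬q → ¬p, w2
15. ¬p, w2
16. (¬q → ¬p) → p, w2
17. ¬(¬q → ¬p), w2
18. ¬q, w2
19. p, w2
Accessibility: w0Rw0, w0Rw1, w0Rw2, w1Rw1, w1Rw2, w2Rw2
Branch closes: p and ¬p both at w2.
Every branch of the negation's tableau closes; the branch above is one of them.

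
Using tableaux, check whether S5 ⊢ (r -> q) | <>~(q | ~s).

No, not valid

Tableau for the negation ~((r -> q) | <>~(q | ~s)):
1. ~((r -> q) | <>~(q | ~s)), 0
2. ~(r -> q), 0
3. ~<>~(q | ~s), 0
4. r, 0
5. ~q, 0
6. q | ~s, 0
7. ~s, 0
Accessibility: 0R0
The negation has an open branch (countermodel exists).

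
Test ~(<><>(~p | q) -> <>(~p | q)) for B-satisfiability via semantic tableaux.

Satisfiable (open branch found)

1. ~(<><>(~p | q) -> <>(~p | q)), 0
2. <><>(~p | q), 0
3. ~<>(~p | q), 0
4. ~(~p | q), 0
5. p, 0
6. ~q, 0
7. <>(~p | q), 1
8. ~(~p | q), 1
9. p, 1
10. ~q, 1
11. ~p | q, 2
12. q, 2
Accessibility: 0R0, 0R1, 1R0, 1R1, 1R2, 2R1, 2R2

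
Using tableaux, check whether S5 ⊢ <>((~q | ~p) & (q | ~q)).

Invalid (countermodel exists)

Tableau for the negation ~<>((~q | ~p) & (q | ~q)):
1. ~<>((~q | ~p) & (q | ~q)), w0
2. ~((~q | ~p) & (q | ~q)), w0
3. ~(~q | ~p), w0
4. q, w0
5. p, w0
Accessibility: w0Rw0
The negation has an open branch (countermodel exists).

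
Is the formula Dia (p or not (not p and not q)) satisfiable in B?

Satisfiable (open branch found)

1. Dia (p or not (not p and not q)), u
2. p or not (not p and not q), v
3. not (not p and not q), v
4. q, v
Accessibility: uRu, uRv, vRu, vRv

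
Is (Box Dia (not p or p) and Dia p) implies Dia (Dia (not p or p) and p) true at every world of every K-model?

Tableau for the negation not ((Box Dia (not p or p) and Dia p) implies Dia (Dia (not p or p) and p)):
1. not ((Box Dia (not p or p) and Dia p) implies Dia (Dia (not p or p) and p)), w0
2. Box Dia (not p or p) and Dia p, w0   [neg-implies-rule on 1]
3. not Dia (Dia (not p or p) and p), w0   [neg-implies-rule on 1]
4. Box Dia (not p or p), w0   [and-rule on 2]
5. Dia p, w0   [and-rule on 2]
6. p, w1   [Dia-rule on 5: fresh world w1, w0Rw1]
7. not (Dia (not p or p) and p), w1   [neg-Dia-rule on 3 via w0Rw1]
8. Dia (not p or p), w1   [Box-rule on 4 via w0Rw1]
9. not Dia (not p or p), w1   [neg-and-rule on 7 (branches; this branch)]
10. not p or p, w2   [Dia-rule on 8: fresh world w2, w1Rw2]
11. not (not p or p), w2   [neg-Dia-rule on 9 via w1Rw2]
12. p, w2   [neg-or-rule on 11]
13. not p, w2   [neg-or-rule on 11]
Accessibility: w0Rw1, w1Rw2
Branch closes: p and not p both at w2.
All branches of the negation close; one closing branch shown above.

Valid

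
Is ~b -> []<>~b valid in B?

Valid in B

Tableau for the negation ~(~b -> []<>~b):
1. ~(~b -> []<>~b), w0
2. ~b, w0
3. ~[]<>~b, w0
4. ~<>~b, w1
5. b, w0
Accessibility: w0Rw0, w0Rw1, w1Rw0, w1Rw1
Branch closes: b and ~b both at w0.
All branches of the negation close; one closing branch shown above.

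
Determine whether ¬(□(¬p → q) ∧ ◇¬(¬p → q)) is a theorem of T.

Tableau for the negation □(¬p → q) ∧ ◇¬(¬p → q):
1. □(¬p → q) ∧ ◇¬(¬p → q), w0
2. □(¬p → q), w0
3. ◇¬(¬p → q), w0
4. ¬p → q, w0
5. q, w0
6. ¬(¬p → q), w1
7. ¬p, w1
8. ¬q, w1
9. ¬p → q, w1
10. q, w1
Accessibility: w0Rw0, w0Rw1, w1Rw1
Branch closes: q and ¬q both at w1.
Every branch of the negation's tableau closes; the branch above is one of them.

Yes, valid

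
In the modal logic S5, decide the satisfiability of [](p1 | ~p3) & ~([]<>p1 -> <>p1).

Unsatisfiable (every branch closes)

1. [](p1 | ~p3) & ~([]<>p1 -> <>p1), 0
2. [](p1 | ~p3), 0   [&-rule on 1]
3. ~([]<>p1 -> <>p1), 0   [&-rule on 1]
4. []<>p1, 0   [~->-rule on 3]
5. ~<>p1, 0   [~->-rule on 3]
6. p1 | ~p3, 0   [[]-rule on 2 via 0R0]
7. <>p1, 0   [[]-rule on 4 via 0R0]
8. ~p1, 0   [~<>-rule on 5 via 0R0]
9. ~p3, 0   [|-rule on 6 (branches; this branch)]
10. p1, 1   [<>-rule on 7: fresh world 1, 0R1]
11. p1 | ~p3, 1   [[]-rule on 2 via 0R1]
12. <>p1, 1   [[]-rule on 4 via 0R1]
13. ~p1, 1   [~<>-rule on 5 via 0R1]
Accessibility: 0R0, 0R1, 1R0, 1R1
Branch closes: p1 and ~p1 both at 1.
(One branch shown.) All branches close.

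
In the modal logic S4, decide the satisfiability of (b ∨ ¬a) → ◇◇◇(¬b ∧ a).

Satisfiable

1. (b ∨ ¬a) → ◇◇◇(¬b ∧ a), w0
2. ◇◇◇(¬b ∧ a), w0
3. ◇◇(¬b ∧ a), w1
4. ◇(¬b ∧ a), w2
5. ¬b ∧ a, w3
6. ¬b, w3
7. a, w3
Accessibility: w0Rw0, w0Rw1, w0Rw2, w0Rw3, w1Rw1, w1Rw2, w1Rw3, w2Rw2, w2Rw3, w3Rw3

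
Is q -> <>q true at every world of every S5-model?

Yes, valid

Tableau for the negation ~(q -> <>q):
1. ~(q -> <>q), 0
2. q, 0
3. ~<>q, 0
4. ~q, 0
Accessibility: 0R0
Branch closes: q and ~q both at 0.
Every branch of the negation's tableau closes; the branch above is one of them.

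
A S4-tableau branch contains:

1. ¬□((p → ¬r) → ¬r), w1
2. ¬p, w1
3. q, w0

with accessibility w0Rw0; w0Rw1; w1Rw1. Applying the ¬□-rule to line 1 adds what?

a fresh world w2 with w1Rw2, and ¬((p → ¬r) → ¬r) at w2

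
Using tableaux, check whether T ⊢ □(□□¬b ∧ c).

Not valid

Tableau for the negation ¬□(□□¬b ∧ c):
1. ¬□(□□¬b ∧ c), w0
2. ¬(□□¬b ∧ c), w1
3. ¬c, w1
Accessibility: w0Rw0, w0Rw1, w1Rw1
The negation has an open branch (countermodel exists).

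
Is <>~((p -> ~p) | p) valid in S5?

Invalid (countermodel exists)

Tableau for the negation ~<>~((p -> ~p) | p):
1. ~<>~((p -> ~p) | p), u
2. (p -> ~p) | p, u   [~<>-rule on 1 via uRu]
3. p, u   [|-rule on 2 (branches; this branch)]
Accessibility: uRu
The negation has an open branch (countermodel exists).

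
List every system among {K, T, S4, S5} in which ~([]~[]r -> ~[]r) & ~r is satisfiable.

T-tableau for the formula:
1. ~([]~[]r -> ~[]r) & ~r, w0
2. ~([]~[]r -> ~[]r), w0   [&-rule on 1]
3. ~r, w0   [&-rule on 1]
4. []~[]r, w0   [~->-rule on 2]
5. []r, w0   [~->-rule on 2]
6. ~[]r, w0   [[]-rule on 4 via w0Rw0]
7. r, w0   [[]-rule on 5 via w0Rw0]
Accessibility: w0Rw0
Branch closes: r and ~r both at w0.
Every branch closes (one shown): unsatisfiable in T, hence also in S4, S5 (every S4/S5-frame is a T-frame).
K-tableau for the formula:
1. ~([]~[]r -> ~[]r) & ~r, w0
2. ~([]~[]r -> ~[]r), w0   [&-rule on 1]
3. ~r, w0   [&-rule on 1]
4. []~[]r, w0   [~->-rule on 2]
5. []r, w0   [~->-rule on 2]
Complete open branch: satisfiable in K.

K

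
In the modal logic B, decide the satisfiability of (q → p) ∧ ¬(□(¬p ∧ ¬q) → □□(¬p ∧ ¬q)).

1. (q → p) ∧ ¬(□(¬p ∧ ¬q) → □□(¬p ∧ ¬q)), w0
2. q → p, w0
3. ¬(□(¬p ∧ ¬q) → □□(¬p ∧ ¬q)), w0
4. □(¬p ∧ ¬q), w0
5. ¬□□(¬p ∧ ¬q), w0
6. ¬p ∧ ¬q, w0
7. ¬p, w0
8. ¬q, w0
9. ¬□(¬p ∧ ¬q), w1
10. ¬p ∧ ¬q, w1
11. ¬p, w1
12. ¬q, w1
13. ¬(¬p ∧ ¬q), w2
14. q, w2
Accessibility: w0Rw0, w0Rw1, w1Rw0, w1Rw1, w1Rw2, w2Rw1, w2Rw2

Yes, satisfiable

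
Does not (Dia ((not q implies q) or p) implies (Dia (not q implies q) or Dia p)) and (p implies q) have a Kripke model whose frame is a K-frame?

1. not (Dia ((not q implies q) or p) implies (Dia (not q implies q) or Dia p)) and (p implies q), w0
2. not (Dia ((not q implies q) or p) implies (Dia (not q implies q) or Dia p)), w0   [and-rule on 1]
3. p implies q, w0   [and-rule on 1]
4. Dia ((not q implies q) or p), w0   [neg-implies-rule on 2]
5. not (Dia (not q implies q) or Dia p), w0   [neg-implies-rule on 2]
6. not Dia (not q implies q), w0   [neg-or-rule on 5]
7. not Dia p, w0   [neg-or-rule on 5]
8. q, w0   [implies-rule on 3 (branches; this branch)]
9. (not q implies q) or p, w1   [Dia-rule on 4: fresh world w1, w0Rw1]
10. not (not q implies q), w1   [neg-Dia-rule on 6 via w0Rw1]
11. not q, w1   [neg-implies-rule on 10]
12. not p, w1   [neg-Dia-rule on 7 via w0Rw1]
13. not q implies q, w1   [or-rule on 9 (branches; this branch)]
14. q, w1   [implies-rule on 13 (branches; this branch)]
Accessibility: w0Rw1
Branch closes: q and not q both at w1.
(One branch shown.) All branches close.

Unsatisfiable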